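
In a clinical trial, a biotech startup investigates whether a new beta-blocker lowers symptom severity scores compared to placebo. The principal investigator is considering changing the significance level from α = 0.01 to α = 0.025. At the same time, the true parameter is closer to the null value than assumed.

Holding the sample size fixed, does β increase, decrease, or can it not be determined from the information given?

Cannot be determined from the information given.

The first change alone would make β decrease; the second alone would make β increase. Which effect dominates depends on the magnitudes, which are not given.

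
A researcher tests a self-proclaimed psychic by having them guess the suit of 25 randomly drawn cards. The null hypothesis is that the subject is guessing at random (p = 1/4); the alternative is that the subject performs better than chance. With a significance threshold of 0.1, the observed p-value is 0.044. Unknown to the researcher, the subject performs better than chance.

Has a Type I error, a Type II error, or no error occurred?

No error (correct decision).

Since p = 0.044 < α = 0.1, H₀ is rejected.
H₀ is false (actually the subject performs better than chance).
The decision matches the true state — no error.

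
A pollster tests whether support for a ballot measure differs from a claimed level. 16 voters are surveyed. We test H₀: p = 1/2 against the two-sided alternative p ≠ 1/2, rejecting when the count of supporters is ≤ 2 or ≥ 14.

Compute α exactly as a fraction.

137/32768

Under H₀, S ~ Binomial(16, 1/2); α is the probability of landing in either tail, P(S ≤ 2) + P(S ≥ 14).
By symmetry, α = 2·P(S ≤ 2) = 2·(1 + 16 + 120)/65536 = 274/65536 = 137/32768.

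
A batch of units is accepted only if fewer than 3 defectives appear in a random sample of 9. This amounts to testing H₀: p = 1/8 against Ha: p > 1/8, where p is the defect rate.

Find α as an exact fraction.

Under H₀, S ~ Binomial(9, 1/8); the Type I error rate is P(S ≥ 3).
Via the complement, α = 1 − Σ_{j=0}^{2} C(9,j)(1/8)^j(7/8)^{9-j} = 3083341/33554432.

3083341/33554432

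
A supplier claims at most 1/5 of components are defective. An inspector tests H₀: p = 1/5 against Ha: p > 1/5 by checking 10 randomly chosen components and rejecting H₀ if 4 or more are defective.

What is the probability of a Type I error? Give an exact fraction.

Under H₀, S ~ Binomial(10, 1/5); the Type I error rate is P(S ≥ 4).
Via the complement, α = 1 − Σ_{j=0}^{3} C(10,j)(1/5)^j(4/5)^{10-j} = 1180409/9765625.

1180409/9765625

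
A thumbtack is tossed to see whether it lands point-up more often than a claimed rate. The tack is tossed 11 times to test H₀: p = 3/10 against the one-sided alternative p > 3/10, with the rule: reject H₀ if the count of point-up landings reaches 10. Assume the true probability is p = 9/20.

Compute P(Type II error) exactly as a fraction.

20434671802787/20480000000000

Under the alternative p = 9/20, S ~ Binomial(11, 9/20); β is the probability the test does not reject, P(S < 10).
Summing C(11,j)·(9/20)^j·(11/20)^{11-j} for j = 0..9 gives 20434671802787/20480000000000.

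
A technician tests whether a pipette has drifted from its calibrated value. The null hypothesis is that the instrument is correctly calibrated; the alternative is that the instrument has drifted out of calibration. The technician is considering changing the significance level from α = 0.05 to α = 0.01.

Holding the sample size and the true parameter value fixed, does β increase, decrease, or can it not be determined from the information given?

Lowering α raises the bar for rejection; under Ha, the test now fails to reject on outcomes it previously would have rejected.

It increases.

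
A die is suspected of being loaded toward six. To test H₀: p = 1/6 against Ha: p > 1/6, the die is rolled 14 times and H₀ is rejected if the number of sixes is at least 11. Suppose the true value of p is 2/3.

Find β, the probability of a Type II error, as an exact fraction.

A Type II error is failing to reject when Ha holds: with p = 2/3, β = P(K ≤ 10).
Adding the binomial probabilities P(K=0)+…+P(K=10) at p = 2/3 gives 3533689/4782969.

3533689/4782969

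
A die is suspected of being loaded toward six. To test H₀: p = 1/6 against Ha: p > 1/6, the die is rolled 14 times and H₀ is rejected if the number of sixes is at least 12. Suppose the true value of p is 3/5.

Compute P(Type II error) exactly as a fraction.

5860647088/6103515625

Under the alternative p = 3/5, S ~ Binomial(14, 3/5); β is the probability the test does not reject, P(S < 12).
Equivalently, β = 1 − P(S ≥ 12) = 5860647088/6103515625.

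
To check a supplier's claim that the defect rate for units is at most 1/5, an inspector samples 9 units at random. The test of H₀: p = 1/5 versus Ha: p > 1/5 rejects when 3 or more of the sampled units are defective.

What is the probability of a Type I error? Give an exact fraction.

Under H₀, S ~ Binomial(9, 1/5); the Type I error rate is P(S ≥ 3).
α = 1 − P(S ≤ 2) = 1 − 1441792/1953125 = 511333/1953125.

511333/1953125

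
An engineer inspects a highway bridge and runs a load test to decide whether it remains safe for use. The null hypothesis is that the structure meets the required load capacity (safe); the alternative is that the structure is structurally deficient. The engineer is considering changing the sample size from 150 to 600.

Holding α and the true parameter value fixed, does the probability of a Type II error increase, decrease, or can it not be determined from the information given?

It decreases.

Increasing n separates the H₀ and Ha sampling distributions, so under Ha fewer outcomes land in the acceptance region.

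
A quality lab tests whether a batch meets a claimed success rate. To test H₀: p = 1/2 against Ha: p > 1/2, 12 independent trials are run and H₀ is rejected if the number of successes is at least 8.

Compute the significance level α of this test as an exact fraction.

Under H₀, Y ~ Binomial(12, 1/2), and α = P(Y ≥ 8).
Summing the upper tail: (495 + 220 + 66 + 12 + 1) / 2^12 = 794/4096 = 397/2048.

397/2048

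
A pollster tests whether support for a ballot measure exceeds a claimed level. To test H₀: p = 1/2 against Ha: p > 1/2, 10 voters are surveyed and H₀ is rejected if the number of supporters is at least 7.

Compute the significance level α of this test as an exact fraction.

α = P(reject H₀ | H₀ true) = P(S ≥ 7 | p = 1/2), with S ~ Binomial(10, 1/2).
P(S ≥ 7) = [C(10,7) + C(10,8) + C(10,9) + C(10,10)] / 2^10 = (120 + 45 + 10 + 1) / 1024 = 176/1024 = 11/64.

11/64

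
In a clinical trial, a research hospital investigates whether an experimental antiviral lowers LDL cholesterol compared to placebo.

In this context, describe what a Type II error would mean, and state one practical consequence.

A Type II error would mean concluding that the drug has no effect on LDL cholesterol (or at least failing to establish that the drug lowers LDL cholesterol) when in fact the drug lowers LDL cholesterol. Consequence: patients are denied access to a medication that would have helped them.

With the conventional null hypothesis that the drug has no effect on LDL cholesterol:
A Type II error is failing to reject H₀ when H₀ is false.
Here that means concluding there is insufficient evidence that the drug works when actually the drug lowers LDL cholesterol.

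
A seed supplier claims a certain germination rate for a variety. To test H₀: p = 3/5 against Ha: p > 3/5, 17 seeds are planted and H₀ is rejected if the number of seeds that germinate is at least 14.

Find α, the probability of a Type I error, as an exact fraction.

7083577089/152587890625

α = P(reject H₀ | H₀ true) = P(K ≥ 14 | p = 3/5), with K ~ Binomial(17, 3/5).
P(K ≥ 14) = Σ_{j=14}^{17} C(17,j)·(3/5)^j·(2/5)^{17-j} = 7083577089/152587890625.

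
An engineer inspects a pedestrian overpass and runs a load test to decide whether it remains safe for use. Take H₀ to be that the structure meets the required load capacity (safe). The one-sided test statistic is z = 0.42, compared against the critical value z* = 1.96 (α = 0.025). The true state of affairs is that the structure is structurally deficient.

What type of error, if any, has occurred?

Since z = 0.42 ≤ z* = 1.96, H₀ is not rejected.
H₀ is false (actually the structure is structurally deficient).
Failing to reject a false H₀ is a Type II error.

Type II error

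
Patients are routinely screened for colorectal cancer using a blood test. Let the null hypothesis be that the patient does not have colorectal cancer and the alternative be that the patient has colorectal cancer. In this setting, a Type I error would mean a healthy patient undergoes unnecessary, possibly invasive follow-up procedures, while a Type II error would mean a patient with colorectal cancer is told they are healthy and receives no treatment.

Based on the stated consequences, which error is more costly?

The Type II consequence (a patient with colorectal cancer is told they are healthy and receives no treatment) is more severe than the Type I consequence (a healthy patient undergoes unnecessary, possibly invasive follow-up procedures).

Type II error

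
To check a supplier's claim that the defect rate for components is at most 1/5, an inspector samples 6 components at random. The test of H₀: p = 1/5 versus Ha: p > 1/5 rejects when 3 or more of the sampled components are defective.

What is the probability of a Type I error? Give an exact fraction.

α = P(reject H₀ | H₀ true) = P(X ≥ 3 | p = 1/5), X ~ Binomial(6, 1/5).
α = 1 − P(X ≤ 2) = 1 − 2816/3125 = 309/3125.

309/3125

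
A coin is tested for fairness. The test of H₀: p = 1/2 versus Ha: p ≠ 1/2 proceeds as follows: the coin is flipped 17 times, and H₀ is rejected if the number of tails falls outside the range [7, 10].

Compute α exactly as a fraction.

10889/32768

α = P(X ≤ 6 or X ≥ 11 | p = 1/2), X ~ Binomial(17, 1/2).
Each tail has probability (1 + 17 + 136 + 680 + 2380 + 6188 + 12376)/131072; doubling gives α = 43556/131072 = 10889/32768.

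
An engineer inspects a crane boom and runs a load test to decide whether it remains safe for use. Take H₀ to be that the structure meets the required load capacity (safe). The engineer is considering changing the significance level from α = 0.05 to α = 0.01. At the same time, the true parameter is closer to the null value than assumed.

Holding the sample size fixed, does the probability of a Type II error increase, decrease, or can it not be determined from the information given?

Tightening α shrinks the rejection region. When Ha holds, fewer sample outcomes clear the stricter threshold, so more fall in the acceptance region. A smaller departure from H₀ means the test statistic under Ha is distributed closer to where it would be under H₀; rejection becomes less likely. Both changes push β in the same direction.

It increases.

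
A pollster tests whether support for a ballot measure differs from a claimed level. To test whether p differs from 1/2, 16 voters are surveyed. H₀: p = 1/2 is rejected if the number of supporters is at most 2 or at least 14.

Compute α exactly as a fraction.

Under H₀, Y ~ Binomial(16, 1/2); α is the probability of landing in either tail, P(Y ≤ 2) + P(Y ≥ 14).
The two tails are symmetric, so α = 2·(1 + 16 + 120)/2^16 = 274/65536 = 137/32768.

137/32768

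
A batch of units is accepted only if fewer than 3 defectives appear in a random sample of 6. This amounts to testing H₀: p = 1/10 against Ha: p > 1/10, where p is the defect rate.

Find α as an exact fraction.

317/20000

The significance level is the probability, assuming p = 1/10, of seeing 3 or more defectives in 6 draws.
α = 1 − P(X ≤ 2) = 1 − 19683/20000 = 317/20000.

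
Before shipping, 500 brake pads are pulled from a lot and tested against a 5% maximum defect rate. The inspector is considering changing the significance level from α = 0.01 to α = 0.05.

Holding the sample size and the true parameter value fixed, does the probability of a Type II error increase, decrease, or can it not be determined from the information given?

With a larger α the critical value moves toward the center, so more of the Ha sampling distribution lies in the rejection region.

It decreases.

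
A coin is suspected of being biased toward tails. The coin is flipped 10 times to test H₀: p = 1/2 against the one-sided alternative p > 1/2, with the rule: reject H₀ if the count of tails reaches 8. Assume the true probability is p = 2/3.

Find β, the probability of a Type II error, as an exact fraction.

Under the alternative p = 2/3, K ~ Binomial(10, 2/3); β is the probability the test does not reject, P(K < 8).
Adding the binomial probabilities P(K=0)+…+P(K=7) at p = 2/3 gives 13795/19683.

13795/19683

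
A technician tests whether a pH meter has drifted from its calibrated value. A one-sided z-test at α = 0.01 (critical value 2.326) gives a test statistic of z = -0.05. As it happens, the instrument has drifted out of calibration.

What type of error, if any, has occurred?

Type II error

The conventional null hypothesis is that the instrument is correctly calibrated.
Since z = -0.05 ≤ z* = 2.326, H₀ is not rejected.
H₀ is false (actually the instrument has drifted out of calibration).
Failing to reject a false H₀ is a Type II error.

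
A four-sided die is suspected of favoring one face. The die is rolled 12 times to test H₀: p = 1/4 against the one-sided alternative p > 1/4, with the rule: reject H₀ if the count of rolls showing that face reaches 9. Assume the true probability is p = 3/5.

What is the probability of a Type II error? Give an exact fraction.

37825328/48828125

Under the alternative p = 3/5, S ~ Binomial(12, 3/5); β is the probability the test does not reject, P(S < 9).
Summing C(12,j)·(3/5)^j·(2/5)^{12-j} for j = 0..8 gives 37825328/48828125.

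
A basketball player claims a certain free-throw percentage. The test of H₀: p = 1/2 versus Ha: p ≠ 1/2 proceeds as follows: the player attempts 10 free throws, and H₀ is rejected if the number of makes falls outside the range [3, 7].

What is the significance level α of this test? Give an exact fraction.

α = P(X ≤ 2 or X ≥ 8 | p = 1/2), X ~ Binomial(10, 1/2).
Each tail has probability (1 + 10 + 45)/1024; doubling gives α = 112/1024 = 7/64.

7/64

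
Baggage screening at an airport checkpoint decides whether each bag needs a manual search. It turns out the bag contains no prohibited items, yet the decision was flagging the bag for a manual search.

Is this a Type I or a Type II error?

Type I error

The null hypothesis here is that the bag contains no prohibited items.
'Flagging the bag for a manual search' corresponds to rejecting H₀.
H₀ was rejected but H₀ is true — a Type I error (false positive).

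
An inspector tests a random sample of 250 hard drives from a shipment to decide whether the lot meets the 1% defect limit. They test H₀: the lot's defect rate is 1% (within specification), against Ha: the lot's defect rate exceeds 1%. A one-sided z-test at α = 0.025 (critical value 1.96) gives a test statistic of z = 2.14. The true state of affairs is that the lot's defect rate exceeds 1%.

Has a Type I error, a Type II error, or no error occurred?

No error — this is a correct decision.

Since z = 2.14 > z* = 1.96, H₀ is rejected.
H₀ is false (actually the lot's defect rate exceeds 1%).
The decision matches the true state — no error.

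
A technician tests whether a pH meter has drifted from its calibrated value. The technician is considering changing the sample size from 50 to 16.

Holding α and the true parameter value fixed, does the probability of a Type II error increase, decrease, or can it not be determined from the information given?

Reducing n widens both sampling distributions, so the test has less ability to distinguish Ha from H₀.

It increases.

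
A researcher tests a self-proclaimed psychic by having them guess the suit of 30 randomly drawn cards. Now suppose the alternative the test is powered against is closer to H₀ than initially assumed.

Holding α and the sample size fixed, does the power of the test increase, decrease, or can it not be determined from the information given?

It decreases.

When the true parameter is near the null value, the test has a harder time distinguishing Ha from H₀.
Since power = 1 − β and β increases, power decreases.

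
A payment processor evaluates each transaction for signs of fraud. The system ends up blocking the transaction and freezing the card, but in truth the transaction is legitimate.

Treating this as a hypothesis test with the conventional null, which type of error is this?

Type I error

The null hypothesis here is that the transaction is legitimate.
'Blocking the transaction and freezing the card' corresponds to rejecting H₀.
H₀ was rejected but H₀ is true — a Type I error (false positive).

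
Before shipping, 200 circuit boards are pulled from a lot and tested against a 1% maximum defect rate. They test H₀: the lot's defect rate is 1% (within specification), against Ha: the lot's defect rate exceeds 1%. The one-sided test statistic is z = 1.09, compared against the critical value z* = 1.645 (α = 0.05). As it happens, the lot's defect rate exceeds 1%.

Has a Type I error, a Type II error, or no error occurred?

Type II error

Since z = 1.09 ≤ z* = 1.645, H₀ is not rejected.
H₀ is false (actually the lot's defect rate exceeds 1%).
Failing to reject a false H₀ is a Type II error.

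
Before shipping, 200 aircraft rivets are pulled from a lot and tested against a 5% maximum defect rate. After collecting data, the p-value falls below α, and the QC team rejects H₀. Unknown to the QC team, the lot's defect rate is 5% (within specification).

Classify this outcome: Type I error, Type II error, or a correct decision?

The conventional null hypothesis here is that the lot's defect rate is 5% (within specification).
H₀ was rejected, but H₀ is actually true.
Rejecting a true null hypothesis is a Type I error (false positive).

Type I error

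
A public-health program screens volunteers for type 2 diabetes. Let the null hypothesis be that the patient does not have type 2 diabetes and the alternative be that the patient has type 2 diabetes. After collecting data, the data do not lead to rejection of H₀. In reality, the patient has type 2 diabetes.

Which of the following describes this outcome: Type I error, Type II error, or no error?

H₀ was not rejected, but H₀ is actually false.
Failing to reject a false null hypothesis is a Type II error (false negative).

Type II error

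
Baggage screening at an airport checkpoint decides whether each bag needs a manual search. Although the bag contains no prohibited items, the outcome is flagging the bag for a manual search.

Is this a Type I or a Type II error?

The null hypothesis here is that the bag contains no prohibited items.
'Flagging the bag for a manual search' corresponds to rejecting H₀.
H₀ was rejected but H₀ is true — a Type I error (false positive).

Type I error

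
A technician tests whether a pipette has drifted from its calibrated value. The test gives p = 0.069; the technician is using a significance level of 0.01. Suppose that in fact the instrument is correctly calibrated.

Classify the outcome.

The conventional null hypothesis is that the instrument is correctly calibrated.
Since p = 0.069 ≥ α = 0.01, H₀ is not rejected.
H₀ is true (actually the instrument is correctly calibrated).
The decision matches the true state — no error.

No error (correct decision).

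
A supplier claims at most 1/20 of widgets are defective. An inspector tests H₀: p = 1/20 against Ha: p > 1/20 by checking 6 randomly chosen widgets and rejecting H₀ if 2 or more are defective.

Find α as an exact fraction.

83901/2560000

Under H₀, S ~ Binomial(6, 1/20); the Type I error rate is P(S ≥ 2).
Computing the lower-tail complement: 1 − 2476099/2560000 = 83901/2560000.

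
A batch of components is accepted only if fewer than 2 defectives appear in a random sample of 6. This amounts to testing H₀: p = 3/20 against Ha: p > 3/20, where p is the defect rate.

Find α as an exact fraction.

2861001/12800000

Under H₀, S ~ Binomial(6, 3/20); the Type I error rate is P(S ≥ 2).
Via the complement, α = 1 − Σ_{j=0}^{1} C(6,j)(3/20)^j(17/20)^{6-j} = 2861001/12800000.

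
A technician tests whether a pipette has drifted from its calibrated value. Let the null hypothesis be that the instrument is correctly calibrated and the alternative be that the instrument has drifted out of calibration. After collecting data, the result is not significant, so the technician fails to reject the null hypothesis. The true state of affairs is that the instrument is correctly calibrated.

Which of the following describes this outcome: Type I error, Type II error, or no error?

The test retained a true H₀ — the decision matches the true state.

No error — this is a correct decision.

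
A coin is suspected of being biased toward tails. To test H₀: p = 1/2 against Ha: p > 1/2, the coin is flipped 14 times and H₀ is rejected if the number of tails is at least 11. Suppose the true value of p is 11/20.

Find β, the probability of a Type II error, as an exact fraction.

767413934602409223/819200000000000000

β = P(fail to reject H₀ | Ha true) = P(K ≤ 10 | p = 11/20), K ~ Binomial(14, 11/20).
Adding the binomial probabilities P(K=0)+…+P(K=10) at p = 11/20 gives 767413934602409223/819200000000000000.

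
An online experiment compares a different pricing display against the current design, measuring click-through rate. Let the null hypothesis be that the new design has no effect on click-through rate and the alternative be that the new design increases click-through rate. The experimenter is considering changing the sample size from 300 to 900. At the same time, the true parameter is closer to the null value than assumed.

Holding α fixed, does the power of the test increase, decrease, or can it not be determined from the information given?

Cannot be determined from the information given.

The first change alone would make β decrease; the second alone would make β increase. Which effect dominates depends on the magnitudes, which are not given.
Since power = 1 − β, the effect on power is likewise indeterminate.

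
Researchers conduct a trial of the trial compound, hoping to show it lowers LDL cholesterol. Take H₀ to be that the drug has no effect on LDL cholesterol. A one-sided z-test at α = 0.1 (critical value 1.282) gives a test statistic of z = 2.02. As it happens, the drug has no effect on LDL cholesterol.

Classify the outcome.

Since z = 2.02 > z* = 1.282, H₀ is rejected.
H₀ is true (actually the drug has no effect on LDL cholesterol).
Rejecting a true H₀ is a Type I error.

Type I error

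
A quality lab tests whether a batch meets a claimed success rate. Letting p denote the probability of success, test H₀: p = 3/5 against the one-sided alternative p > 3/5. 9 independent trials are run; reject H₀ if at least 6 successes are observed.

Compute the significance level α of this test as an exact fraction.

The Type I error probability is α = P(S ≥ 6) computed under H₀, where S ~ Binomial(9, 3/5).
Summing C(9,j)(3/5)^j(2/5)^{9−j} for j = 6,…,9 gives 942597/1953125.

942597/1953125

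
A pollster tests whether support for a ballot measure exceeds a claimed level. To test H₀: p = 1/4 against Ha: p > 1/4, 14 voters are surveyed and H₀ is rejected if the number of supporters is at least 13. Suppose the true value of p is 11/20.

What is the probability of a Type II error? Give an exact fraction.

β = P(fail to reject H₀ | Ha true) = P(Y ≤ 12 | p = 11/20), Y ~ Binomial(14, 11/20).
Equivalently, β = 1 − P(Y ≥ 13) = 1633670388436281453/1638400000000000000.

1633670388436281453/1638400000000000000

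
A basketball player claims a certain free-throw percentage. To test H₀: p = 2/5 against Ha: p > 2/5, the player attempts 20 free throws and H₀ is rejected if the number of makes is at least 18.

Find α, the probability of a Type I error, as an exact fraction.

The Type I error probability is α = P(X ≥ 18) computed under H₀, where X ~ Binomial(20, 2/5).
P(X ≥ 18) = Σ_{j=18}^{20} C(20,j)·(2/5)^j·(3/5)^{20-j} = 480772096/95367431640625.

480772096/95367431640625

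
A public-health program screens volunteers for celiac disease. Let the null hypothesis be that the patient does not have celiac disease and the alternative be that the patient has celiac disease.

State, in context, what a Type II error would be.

A Type II error is failing to reject H₀ when H₀ is false.
Here that means clearing the patient as negative when actually the patient has celiac disease.

A Type II error would mean concluding that the patient does not have celiac disease (or at least failing to establish that the patient has celiac disease) when in fact the patient has celiac disease.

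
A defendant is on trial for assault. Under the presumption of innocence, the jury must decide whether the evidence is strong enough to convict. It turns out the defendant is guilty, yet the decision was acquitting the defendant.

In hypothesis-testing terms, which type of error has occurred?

Type II error

The null hypothesis here is that the defendant is innocent.
'Acquitting the defendant' corresponds to failing to reject H₀.
H₀ was not rejected but H₀ is false — a Type II error (false negative).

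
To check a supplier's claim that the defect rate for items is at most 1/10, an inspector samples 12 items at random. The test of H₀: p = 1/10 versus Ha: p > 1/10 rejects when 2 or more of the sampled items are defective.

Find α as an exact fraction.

α = P(reject H₀ | H₀ true) = P(K ≥ 2 | p = 1/10), K ~ Binomial(12, 1/10).
α = 1 − P(K ≤ 1) = 1 − 659002251789/1000000000000 = 340997748211/1000000000000.

340997748211/1000000000000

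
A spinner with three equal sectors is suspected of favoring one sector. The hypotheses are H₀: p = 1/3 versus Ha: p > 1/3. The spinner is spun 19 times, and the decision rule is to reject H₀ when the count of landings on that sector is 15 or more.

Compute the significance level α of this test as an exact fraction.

23497/387420489

The Type I error probability is α = P(S ≥ 15) computed under H₀, where S ~ Binomial(19, 1/3).
Adding the binomial terms for j = 15 through 19 with p = 1/3 yields 23497/387420489.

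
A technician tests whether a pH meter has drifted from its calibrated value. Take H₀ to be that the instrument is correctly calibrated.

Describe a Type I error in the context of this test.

A Type I error would mean concluding that the instrument has drifted out of calibration when in fact the instrument is correctly calibrated.

A Type I error is rejecting H₀ when H₀ is true.
Here that means pulling the instrument for recalibration when actually the instrument is correctly calibrated.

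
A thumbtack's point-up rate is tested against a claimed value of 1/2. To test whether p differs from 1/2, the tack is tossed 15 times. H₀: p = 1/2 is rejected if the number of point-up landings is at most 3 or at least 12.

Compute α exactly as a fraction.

9/256

Under H₀, S ~ Binomial(15, 1/2); α is the probability of landing in either tail, P(S ≤ 3) + P(S ≥ 12).
By symmetry, α = 2·P(S ≤ 3) = 2·(1 + 15 + 105 + 455)/32768 = 1152/32768 = 9/256.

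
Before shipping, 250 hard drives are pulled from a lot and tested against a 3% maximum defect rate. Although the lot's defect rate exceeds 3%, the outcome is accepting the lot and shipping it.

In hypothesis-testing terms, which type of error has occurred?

Type II error

The null hypothesis here is that the lot's defect rate is 3% (within specification).
'Accepting the lot and shipping it' corresponds to failing to reject H₀.
H₀ was not rejected but H₀ is false — a Type II error (false negative).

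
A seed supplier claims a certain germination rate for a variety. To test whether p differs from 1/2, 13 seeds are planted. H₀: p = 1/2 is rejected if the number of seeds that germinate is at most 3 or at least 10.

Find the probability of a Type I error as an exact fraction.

Under H₀, K ~ Binomial(13, 1/2); α is the probability of landing in either tail, P(K ≤ 3) + P(K ≥ 10).
The two tails are symmetric, so α = 2·(1 + 13 + 78 + 286)/2^13 = 756/8192 = 189/2048.

189/2048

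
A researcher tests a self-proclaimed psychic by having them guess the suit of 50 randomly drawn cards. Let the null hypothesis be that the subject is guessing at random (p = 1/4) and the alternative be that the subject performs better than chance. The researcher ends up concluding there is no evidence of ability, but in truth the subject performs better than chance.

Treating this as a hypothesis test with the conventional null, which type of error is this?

Type II error

'Concluding there is no evidence of ability' corresponds to failing to reject H₀.
H₀ was not rejected but H₀ is false — a Type II error (false negative).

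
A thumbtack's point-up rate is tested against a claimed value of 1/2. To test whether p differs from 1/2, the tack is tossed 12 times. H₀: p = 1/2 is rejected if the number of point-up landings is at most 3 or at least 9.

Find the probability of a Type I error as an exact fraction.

α = P(K ≤ 3 or K ≥ 9 | p = 1/2), K ~ Binomial(12, 1/2).
The two tails are symmetric, so α = 2·(1 + 12 + 66 + 220)/2^12 = 598/4096 = 299/2048.

299/2048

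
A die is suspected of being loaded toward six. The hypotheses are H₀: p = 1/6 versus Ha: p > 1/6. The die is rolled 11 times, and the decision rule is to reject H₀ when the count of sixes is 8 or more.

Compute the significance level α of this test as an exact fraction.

α = P(reject H₀ | H₀ true) = P(K ≥ 8 | p = 1/6), with K ~ Binomial(11, 1/6).
Adding the binomial terms for j = 8 through 11 with p = 1/6 yields 919/15116544.

919/15116544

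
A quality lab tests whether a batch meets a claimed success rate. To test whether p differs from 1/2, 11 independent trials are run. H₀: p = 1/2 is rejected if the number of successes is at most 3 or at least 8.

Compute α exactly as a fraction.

α = P(X ≤ 3 or X ≥ 8 | p = 1/2), X ~ Binomial(11, 1/2).
By symmetry, α = 2·P(X ≤ 3) = 2·(1 + 11 + 55 + 165)/2048 = 464/2048 = 29/128.

29/128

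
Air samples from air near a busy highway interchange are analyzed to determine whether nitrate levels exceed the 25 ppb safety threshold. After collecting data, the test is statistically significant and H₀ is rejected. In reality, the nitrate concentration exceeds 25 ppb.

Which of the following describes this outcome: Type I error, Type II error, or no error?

The conventional null hypothesis here is that the nitrate concentration is at or below 25 ppb (safe).
The test rejected a false H₀ — the decision matches the true state.

No error — this is a correct decision.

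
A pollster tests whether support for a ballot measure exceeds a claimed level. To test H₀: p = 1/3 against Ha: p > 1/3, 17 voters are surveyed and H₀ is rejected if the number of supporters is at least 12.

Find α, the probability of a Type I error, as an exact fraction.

The Type I error probability is α = P(S ≥ 12) computed under H₀, where S ~ Binomial(17, 1/3).
Summing C(17,j)(1/3)^j(2/3)^{17−j} for j = 12,…,17 gives 80705/43046721.

80705/43046721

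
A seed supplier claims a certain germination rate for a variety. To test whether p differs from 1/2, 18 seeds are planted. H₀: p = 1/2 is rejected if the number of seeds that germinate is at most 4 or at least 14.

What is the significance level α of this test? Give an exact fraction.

253/8192

The significance level is the null-hypothesis probability of the rejection region {≤4} ∪ {≥14}.
Each tail has probability (1 + 18 + 153 + 816 + 3060)/262144; doubling gives α = 8096/262144 = 253/8192.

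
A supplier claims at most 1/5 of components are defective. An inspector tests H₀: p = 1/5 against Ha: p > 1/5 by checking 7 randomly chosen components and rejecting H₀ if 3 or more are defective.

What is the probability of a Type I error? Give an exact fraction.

The significance level is the probability, assuming p = 1/5, of seeing 3 or more defectives in 7 draws.
α = 1 − P(K ≤ 2) = 1 − 13312/15625 = 2313/15625.

2313/15625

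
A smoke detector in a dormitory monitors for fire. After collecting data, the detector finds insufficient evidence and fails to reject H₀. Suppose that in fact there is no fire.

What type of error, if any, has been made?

No error — this is a correct decision.

The conventional null hypothesis here is that there is no fire.
The test retained a true H₀ — the decision matches the true state.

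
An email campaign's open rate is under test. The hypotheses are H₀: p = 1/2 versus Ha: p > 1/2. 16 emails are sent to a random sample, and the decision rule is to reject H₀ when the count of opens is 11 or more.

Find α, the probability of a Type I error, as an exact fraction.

6885/65536

Under H₀, X ~ Binomial(16, 1/2), and α = P(X ≥ 11).
That's C(16,11) + C(16,12) + C(16,13) + C(16,14) + C(16,15) + C(16,16) over 2^16, i.e. (4368 + 1820 + 560 + 120 + 16 + 1)/65536 = 6885/65536.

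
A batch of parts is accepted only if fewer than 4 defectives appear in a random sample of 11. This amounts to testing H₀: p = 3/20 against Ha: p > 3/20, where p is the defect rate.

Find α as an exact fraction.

355557667797/5120000000000

Under H₀, X ~ Binomial(11, 3/20); the Type I error rate is P(X ≥ 4).
Via the complement, α = 1 − Σ_{j=0}^{3} C(11,j)(3/20)^j(17/20)^{11-j} = 355557667797/5120000000000.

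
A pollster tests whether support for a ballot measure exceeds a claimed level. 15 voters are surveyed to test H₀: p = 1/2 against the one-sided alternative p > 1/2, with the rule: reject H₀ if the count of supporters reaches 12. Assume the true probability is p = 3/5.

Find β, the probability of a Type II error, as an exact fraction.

Under the alternative p = 3/5, K ~ Binomial(15, 3/5); β is the probability the test does not reject, P(K < 12).
Summing C(15,j)·(3/5)^j·(2/5)^{15-j} for j = 0..11 gives 27755679248/30517578125.

27755679248/30517578125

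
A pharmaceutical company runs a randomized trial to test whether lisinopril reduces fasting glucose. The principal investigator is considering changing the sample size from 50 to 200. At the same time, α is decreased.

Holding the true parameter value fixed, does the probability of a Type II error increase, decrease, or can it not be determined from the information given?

Cannot be determined from the information given.

The first change alone would make β decrease; the second alone would make β increase. Which effect dominates depends on the magnitudes, which are not given.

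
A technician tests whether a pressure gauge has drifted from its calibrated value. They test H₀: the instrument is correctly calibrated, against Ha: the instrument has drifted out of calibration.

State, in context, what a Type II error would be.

A Type II error is failing to reject H₀ when H₀ is false.
Here that means leaving the instrument in service when actually the instrument has drifted out of calibration.

A Type II error would mean concluding that the instrument is correctly calibrated (or at least failing to establish that the instrument has drifted out of calibration) when in fact the instrument has drifted out of calibration.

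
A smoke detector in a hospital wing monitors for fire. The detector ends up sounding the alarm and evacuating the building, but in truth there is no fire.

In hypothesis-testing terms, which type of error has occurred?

Type I error

The null hypothesis here is that there is no fire.
'Sounding the alarm and evacuating the building' corresponds to rejecting H₀.
H₀ was rejected but H₀ is true — a Type I error (false positive).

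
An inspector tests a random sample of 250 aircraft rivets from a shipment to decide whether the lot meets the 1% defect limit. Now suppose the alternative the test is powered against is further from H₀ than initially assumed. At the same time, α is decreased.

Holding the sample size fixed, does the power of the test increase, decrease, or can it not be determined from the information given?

Cannot be determined from the information given.

The first change alone would make β decrease; the second alone would make β increase. Which effect dominates depends on the magnitudes, which are not given.
Since power = 1 − β, the effect on power is likewise indeterminate.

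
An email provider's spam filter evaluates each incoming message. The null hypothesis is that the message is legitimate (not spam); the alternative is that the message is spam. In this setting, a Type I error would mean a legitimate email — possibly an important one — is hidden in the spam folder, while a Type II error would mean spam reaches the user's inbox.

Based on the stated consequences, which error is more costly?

Type I error

The Type I consequence (a legitimate email — possibly an important one — is hidden in the spam folder) is more severe than the Type II consequence (spam reaches the user's inbox).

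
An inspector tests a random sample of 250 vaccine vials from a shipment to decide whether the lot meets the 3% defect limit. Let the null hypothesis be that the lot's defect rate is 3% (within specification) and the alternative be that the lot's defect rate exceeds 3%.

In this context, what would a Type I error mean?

A Type I error would mean concluding that the lot's defect rate exceeds 3% when in fact the lot's defect rate is 3% (within specification).

A Type I error is rejecting H₀ when H₀ is true.
Here that means rejecting the lot and scrapping or reworking it when actually the lot's defect rate is 3% (within specification).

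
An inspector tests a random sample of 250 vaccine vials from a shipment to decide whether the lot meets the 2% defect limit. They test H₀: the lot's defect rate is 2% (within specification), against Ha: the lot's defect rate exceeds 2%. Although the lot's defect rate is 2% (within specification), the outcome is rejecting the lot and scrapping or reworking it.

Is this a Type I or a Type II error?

Type I error

'Rejecting the lot and scrapping or reworking it' corresponds to rejecting H₀.
H₀ was rejected but H₀ is true — a Type I error (false positive).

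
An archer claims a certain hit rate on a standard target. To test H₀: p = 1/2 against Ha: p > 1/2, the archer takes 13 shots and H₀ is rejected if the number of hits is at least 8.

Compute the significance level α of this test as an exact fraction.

The Type I error probability is α = P(K ≥ 8) computed under H₀, where K ~ Binomial(13, 1/2).
P(K ≥ 8) = [C(13,8) + C(13,9) + C(13,10) + C(13,11) + C(13,12) + C(13,13)] / 2^13 = (1287 + 715 + 286 + 78 + 13 + 1) / 8192 = 2380/8192 = 595/2048.

595/2048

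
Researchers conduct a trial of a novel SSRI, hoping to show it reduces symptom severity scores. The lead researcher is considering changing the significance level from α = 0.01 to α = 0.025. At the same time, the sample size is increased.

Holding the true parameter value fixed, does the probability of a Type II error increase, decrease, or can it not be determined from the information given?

A larger α widens the rejection region, so when the alternative is true more outcomes lead to rejection — failing to reject becomes less likely. More data shrinks sampling variability; the test statistic under Ha concentrates further from the null value, making rejection more likely. Both changes push β in the same direction.

It decreases.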